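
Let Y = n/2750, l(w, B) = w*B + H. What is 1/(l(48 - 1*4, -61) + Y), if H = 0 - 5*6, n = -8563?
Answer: -2750/7472063 ≈ -0.00036804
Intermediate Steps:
H = -30 (H = 0 - 30 = -30)
l(w, B) = -30 + B*w (l(w, B) = w*B - 30 = B*w - 30 = -30 + B*w)
Y = -8563/2750 ≈ -3.1138
1/(l(48 - 1*4, -61) + Y) = 1/((-30 - 61*(48 - 1*4)) - 8563/2750) = 1/((-30 - 61*(48 - 4)) - 8563/2750) = 1/((-30 - 61*44) - 8563/2750) = 1/((-30 - 2684) - 8563/2750) = 1/(-2714 - 8563/2750) = 1/(-7472063/2750) = -2750/7472063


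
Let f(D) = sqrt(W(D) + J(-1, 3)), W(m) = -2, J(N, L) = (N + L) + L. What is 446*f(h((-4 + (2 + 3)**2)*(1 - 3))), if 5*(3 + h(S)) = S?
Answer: 446*sqrt(3) ≈ 772.50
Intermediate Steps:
J(N, L) = N + 2*L (J(N, L) = (L + N) + L = N + 2*L)
h(S) = -3 + S/5
f(D) = sqrt(3) (f(D) = sqrt(-2 + (-1 + 2*3)) = sqrt(-2 + (-1 + 6)) = sqrt(-2 + 5) = sqrt(3))
446*f(h((-4 + (2 + 3)**2)*(1 - 3))) = 446*sqrt(3)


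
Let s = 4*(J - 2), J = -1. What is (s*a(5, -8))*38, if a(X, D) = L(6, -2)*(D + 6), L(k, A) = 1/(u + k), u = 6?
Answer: 76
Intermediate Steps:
L(k, A) = 1/(6 + k)
a(X, D) = 1/2 + D/12 (a(X, D) = (D + 6)/(6 + 6) = (6 + D)/12 = 1/2 + D/12)
s = -12 (s = 4*(-1 - 2) = 4*(-3) = -12)
(s*a(5, -8))*38 = -12*(1/2 + (1/12)*(-8))*38 = -12*(1/2 - 2/3)*38 = -12*(-1/6)*38 = 2*38 = 76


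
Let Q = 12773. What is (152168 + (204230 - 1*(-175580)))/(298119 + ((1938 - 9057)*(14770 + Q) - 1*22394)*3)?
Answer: -88663/98000819 ≈ -0.00090472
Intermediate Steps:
(152168 + (204230 - 1*(-175580)))/(298119 + ((1938 - 9057)*(14770 + Q) - 1*22394)*3) = (152168 + (204230 - 1*(-175580)))/(298119 + ((1938 - 9057)*(14770 + 12773) - 1*22394)*3) = (152168 + (204230 + 175580))/(298119 + (-7119*27543 - 22394)*3) = (152168 + 379810)/(298119 + (-196078617 - 22394)*3) = 531978/(298119 - 196101011*3) = 531978/(298119 - 588303033) = 531978/(-588004914) = 531978*(-1/588004914) = -88663/98000819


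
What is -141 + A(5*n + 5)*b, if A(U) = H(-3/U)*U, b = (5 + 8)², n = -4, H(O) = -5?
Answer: 12534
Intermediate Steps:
b = 169 (b = 13² = 169)
A(U) = -5*U
-141 + A(5*n + 5)*b = -141 - 5*(5*(-4) + 5)*169 = -141 - 5*(-20 + 5)*169 = -141 - 5*(-15)*169 = -141 + 75*169 = -141 + 12675 = 12534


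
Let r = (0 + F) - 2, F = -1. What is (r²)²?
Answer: 81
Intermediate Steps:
r = -3 (r = (0 - 1) - 2 = -1 - 2 = -3)
(r²)² = ((-3)²)² = 9² = 81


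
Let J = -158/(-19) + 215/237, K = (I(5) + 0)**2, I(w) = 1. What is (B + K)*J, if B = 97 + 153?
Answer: 10424281/4503 ≈ 2315.0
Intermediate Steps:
B = 250
K = 1 (K = (1 + 0)**2 = 1**2 = 1)
J = 41531/4503 (J = -158*(-1/19) + 215*(1/237) = 158/19 + 215/237 = 41531/4503 ≈ 9.2230)
(B + K)*J = (250 + 1)*(41531/4503) = 251*(41531/4503) = 10424281/4503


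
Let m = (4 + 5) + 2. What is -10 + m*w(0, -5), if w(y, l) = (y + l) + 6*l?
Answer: -395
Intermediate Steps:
w(y, l) = y + 7*l (w(y, l) = (l + y) + 6*l = y + 7*l)
m = 11 (m = 9 + 2 = 11)
-10 + m*w(0, -5) = -10 + 11*(0 + 7*(-5)) = -10 + 11*(0 - 35) = -10 + 11*(-35) = -10 - 385 = -395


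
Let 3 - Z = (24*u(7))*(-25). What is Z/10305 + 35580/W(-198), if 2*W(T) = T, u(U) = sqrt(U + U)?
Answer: -4526563/12595 + 40*sqrt(14)/687 ≈ -359.18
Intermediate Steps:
u(U) = sqrt(2)*sqrt(U) (u(U) = sqrt(2*U) = sqrt(2)*sqrt(U))
W(T) = T/2
Z = 3 + 600*sqrt(14) (Z = 3 - 24*(sqrt(2)*sqrt(7))*(-25) = 3 - 24*sqrt(14)*(-25) = 3 - (-600)*sqrt(14) = 3 + 600*sqrt(14) ≈ 2248.0)
Z/10305 + 35580/W(-198) = (3 + 600*sqrt(14))/10305 + 35580/(((1/2)*(-198))) = (3 + 600*sqrt(14))*(1/10305) + 35580/(-99) = (1/3435 + 40*sqrt(14)/687) + 35580*(-1/99) = (1/3435 + 40*sqrt(14)/687) - 11860/33 = -4526563/12595 + 40*sqrt(14)/687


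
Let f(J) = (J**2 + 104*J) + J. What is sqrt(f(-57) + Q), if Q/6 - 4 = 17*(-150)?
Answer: 2*I*sqrt(4503) ≈ 134.21*I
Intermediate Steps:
f(J) = J**2 + 105*J
Q = -15276 (Q = 24 + 6*(17*(-150)) = 24 + 6*(-2550) = 24 - 15300 = -15276)
sqrt(f(-57) + Q) = sqrt(-57*(105 - 57) - 15276) = sqrt(-57*48 - 15276) = sqrt(-2736 - 15276) = sqrt(-18012) = 2*I*sqrt(4503)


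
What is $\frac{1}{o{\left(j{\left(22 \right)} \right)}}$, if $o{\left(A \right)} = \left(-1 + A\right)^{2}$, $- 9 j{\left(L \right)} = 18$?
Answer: $\frac{1}{9} \approx 0.11111$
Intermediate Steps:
$j{\left(L \right)} = -2$ ($j{\left(L \right)} = \left(- \frac{1}{9}\right) 18 = -2$)
$\frac{1}{o{\left(j{\left(22 \right)} \right)}} = \frac{1}{\left(-1 - 2\right)^{2}} = \frac{1}{\left(-3\right)^{2}} = \frac{1}{9}$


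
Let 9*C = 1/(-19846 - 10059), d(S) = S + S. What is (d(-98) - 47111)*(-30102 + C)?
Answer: 127757328211279/89715 ≈ 1.4240e+9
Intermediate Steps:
d(S) = 2*S
C = -1/269145 (C = 1/(9*(-19846 - 10059)) = (⅑)/(-29905) = (⅑)*(-1/29905) = -1/269145 ≈ -3.7155e-6)
(d(-98) - 47111)*(-30102 + C) = (2*(-98) - 47111)*(-30102 - 1/269145) = (-196 - 47111)*(-8101802791/269145) = -47307*(-8101802791/269145) = 127757328211279/89715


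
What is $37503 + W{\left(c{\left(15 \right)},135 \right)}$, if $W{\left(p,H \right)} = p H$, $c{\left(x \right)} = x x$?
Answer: $67878$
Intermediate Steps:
$c{\left(x \right)} = x^{2}$
$W{\left(p,H \right)} = H p$
$37503 + W{\left(c{\left(15 \right)},135 \right)} = 37503 + 135 \cdot 15^{2} = 37503 + 135 \cdot 225 = 37503 + 30375 = 67878$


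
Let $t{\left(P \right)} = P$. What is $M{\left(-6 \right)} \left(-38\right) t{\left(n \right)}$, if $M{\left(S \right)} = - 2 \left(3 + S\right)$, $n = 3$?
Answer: $-684$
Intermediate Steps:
$M{\left(S \right)} = -6 - 2 S$
$M{\left(-6 \right)} \left(-38\right) t{\left(n \right)} = \left(-6 - -12\right) \left(-38\right) 3 = \left(-6 + 12\right) \left(-38\right) 3 = 6 \left(-38\right) 3 = \left(-228\right) 3 = -684$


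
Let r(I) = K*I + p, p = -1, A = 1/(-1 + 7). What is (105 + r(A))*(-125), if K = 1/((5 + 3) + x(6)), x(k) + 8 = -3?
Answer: -233875/18 ≈ -12993.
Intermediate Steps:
A = ⅙ (A = 1/6 = ⅙ ≈ 0.16667)
x(k) = -11 (x(k) = -8 - 3 = -11)
K = -⅓ (K = 1/((5 + 3) - 11) = 1/(8 - 11) = 1/(-3) = -⅓ ≈ -0.33333)
r(I) = -1 - I/3 (r(I) = -I/3 - 1 = -1 - I/3)
(105 + r(A))*(-125) = (105 + (-1 - ⅓*⅙))*(-125) = (105 + (-1 - 1/18))*(-125) = (105 - 19/18)*(-125) = (1871/18)*(-125) = -233875/18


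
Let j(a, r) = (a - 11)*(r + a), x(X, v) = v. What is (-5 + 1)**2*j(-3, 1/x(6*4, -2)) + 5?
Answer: 789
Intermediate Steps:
j(a, r) = (-11 + a)*(a + r)
(-5 + 1)**2*j(-3, 1/x(6*4, -2)) + 5 = (-5 + 1)**2*((-3)**2 - 11*(-3) - 11/(-2) - 3/(-2)) + 5 = (-4)**2*(9 + 33 - 11*(-1/2) - 3*(-1/2)) + 5 = 16*(9 + 33 + 11/2 + 3/2) + 5 = 16*49 + 5 = 784 + 5 = 789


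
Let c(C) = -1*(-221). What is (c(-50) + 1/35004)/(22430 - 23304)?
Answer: -7735885/30593496 ≈ -0.25286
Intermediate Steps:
c(C) = 221
(c(-50) + 1/35004)/(22430 - 23304) = (221 + 1/35004)/(22430 - 23304) = (221 + 1/35004)/(-874) = (7735885/35004)*(-1/874) = -7735885/30593496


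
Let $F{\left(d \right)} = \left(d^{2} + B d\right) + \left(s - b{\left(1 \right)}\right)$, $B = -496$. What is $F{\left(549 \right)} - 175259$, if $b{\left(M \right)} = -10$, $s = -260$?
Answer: $-146412$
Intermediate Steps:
$F{\left(d \right)} = -250 + d^{2} - 496 d$ ($F{\left(d \right)} = \left(d^{2} - 496 d\right) - 250 = -250 + d^{2} - 496 d$)
$F{\left(549 \right)} - 175259 = \left(-250 + 549^{2} - 272304\right) - 175259 = \left(-250 + 301401 - 272304\right) - 175259 = 28847 - 175259 = -146412$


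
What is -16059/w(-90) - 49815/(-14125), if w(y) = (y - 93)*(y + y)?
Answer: 18854303/6203700 ≈ 3.0392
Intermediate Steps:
w(y) = 2*y*(-93 + y) (w(y) = (-93 + y)*(2*y) = 2*y*(-93 + y))
-16059/w(-90) - 49815/(-14125) = -16059*(-1/(180*(-93 - 90))) - 49815/(-14125) = -16059/(2*(-90)*(-183)) - 49815*(-1/14125) = -16059/32940 + 9963/2825 = -16059*1/32940 + 9963/2825 = -5353/10980 + 9963/2825 = 18854303/6203700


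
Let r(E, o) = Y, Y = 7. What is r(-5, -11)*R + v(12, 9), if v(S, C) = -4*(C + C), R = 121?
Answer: 775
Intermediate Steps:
v(S, C) = -8*C
r(E, o) = 7
r(-5, -11)*R + v(12, 9) = 7*121 - 8*9 = 847 - 72 = 775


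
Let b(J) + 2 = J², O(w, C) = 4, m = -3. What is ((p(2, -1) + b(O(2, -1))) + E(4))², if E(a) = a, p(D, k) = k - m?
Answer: 400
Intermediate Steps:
p(D, k) = 3 + k (p(D, k) = k - 1*(-3) = k + 3 = 3 + k)
b(J) = -2 + J²
((p(2, -1) + b(O(2, -1))) + E(4))² = (((3 - 1) + (-2 + 4²)) + 4)² = ((2 + (-2 + 16)) + 4)² = ((2 + 14) + 4)² = (16 + 4)² = 20² = 400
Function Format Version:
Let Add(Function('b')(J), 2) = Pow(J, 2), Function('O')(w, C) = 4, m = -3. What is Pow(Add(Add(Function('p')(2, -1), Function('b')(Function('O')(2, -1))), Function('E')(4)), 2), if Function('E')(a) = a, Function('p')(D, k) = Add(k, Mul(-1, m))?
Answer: 400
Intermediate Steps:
Function('p')(D, k) = Add(3, k) (Function('p')(D, k) = Add(k, Mul(-1, -3)) = Add(k, 3) = Add(3, k))
Function('b')(J) = Add(-2, Pow(J, 2))
Pow(Add(Add(Function('p')(2, -1), Function('b')(Function('O')(2, -1))), Function('E')(4)), 2) = Pow(Add(Add(Add(3, -1), Add(-2, Pow(4, 2))), 4), 2) = Pow(Add(Add(2, Add(-2, 16)), 4), 2) = Pow(Add(Add(2, 14), 4), 2) = Pow(Add(16, 4), 2) = Pow(20, 2) = 400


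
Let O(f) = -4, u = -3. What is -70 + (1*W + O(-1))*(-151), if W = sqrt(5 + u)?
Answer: 534 - 151*sqrt(2) ≈ 320.45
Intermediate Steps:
W = sqrt(2) (W = sqrt(5 - 3) = sqrt(2) ≈ 1.4142)
-70 + (1*W + O(-1))*(-151) = -70 + (1*sqrt(2) - 4)*(-151) = -70 + (sqrt(2) - 4)*(-151) = -70 + (-4 + sqrt(2))*(-151) = -70 + (604 - 151*sqrt(2)) = 534 - 151*sqrt(2)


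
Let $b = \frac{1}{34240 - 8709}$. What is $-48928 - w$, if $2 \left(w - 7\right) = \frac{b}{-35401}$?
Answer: $- \frac{88457150256969}{1807645862} \approx -48935.0$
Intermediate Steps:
$b = \frac{1}{25531} \approx 3.9168 \cdot 10^{-5}$
$w = \frac{12653521033}{1807645862}$ ($w = 7 + \frac{\frac{1}{25531} \frac{1}{-35401}}{2} = 7 + \frac{\frac{1}{25531} \left(- \frac{1}{35401}\right)}{2} = 7 + \frac{1}{2} \left(- \frac{1}{903822931}\right) = 7 - \frac{1}{1807645862} = \frac{12653521033}{1807645862} \approx 7.0$)
$-48928 - w = -48928 - \frac{12653521033}{1807645862} = - \frac{88457150256969}{1807645862}$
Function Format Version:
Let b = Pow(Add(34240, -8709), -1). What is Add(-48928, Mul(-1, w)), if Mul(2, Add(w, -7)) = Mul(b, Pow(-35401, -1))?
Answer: Rational(-88457150256969, 1807645862) ≈ -48935.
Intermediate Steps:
b = Rational(1, 25531) (b = Pow(25531, -1) = Rational(1, 25531) ≈ 3.9168e-5)
w = Rational(12653521033, 1807645862) (w = Add(7, Mul(Rational(1, 2), Mul(Rational(1, 25531), Pow(-35401, -1)))) = Add(7, Mul(Rational(1, 2), Mul(Rational(1, 25531), Rational(-1, 35401)))) = Add(7, Mul(Rational(1, 2), Rational(-1, 903822931))) = Add(7, Rational(-1, 1807645862)) = Rational(12653521033, 1807645862) ≈ 7.0000)
Add(-48928, Mul(-1, w)) = Add(-48928, Mul(-1, Rational(12653521033, 1807645862))) = Add(-48928, Rational(-12653521033, 1807645862)) = Rational(-88457150256969, 1807645862)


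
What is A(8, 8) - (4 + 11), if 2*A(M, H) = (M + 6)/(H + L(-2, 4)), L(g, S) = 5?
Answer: -188/13 ≈ -14.462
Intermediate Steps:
A(M, H) = (6 + M)/(2*(5 + H)) (A(M, H) = ((M + 6)/(H + 5))/2 = ((6 + M)/(5 + H))/2 = (6 + M)/(2*(5 + H)))
A(8, 8) - (4 + 11) = (6 + 8)/(2*(5 + 8)) - (4 + 11) = (½)*14/13 - 1*15 = (½)*(1/13)*14 - 15 = 7/13 - 15 = -188/13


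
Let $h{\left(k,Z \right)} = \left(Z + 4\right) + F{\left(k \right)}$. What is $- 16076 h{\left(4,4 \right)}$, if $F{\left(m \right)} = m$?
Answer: $-192912$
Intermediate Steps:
$h{\left(k,Z \right)} = 4 + Z + k$ ($h{\left(k,Z \right)} = \left(Z + 4\right) + k = \left(4 + Z\right) + k = 4 + Z + k$)
$- 16076 h{\left(4,4 \right)} = - 16076 \left(4 + 4 + 4\right) = \left(-16076\right) 12 = -192912$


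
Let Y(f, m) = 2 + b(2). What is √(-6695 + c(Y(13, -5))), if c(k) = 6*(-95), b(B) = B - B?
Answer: I*√7265 ≈ 85.235*I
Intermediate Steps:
b(B) = 0
Y(f, m) = 2 (Y(f, m) = 2 + 0 = 2)
c(k) = -570
√(-6695 + c(Y(13, -5))) = √(-6695 - 570) = √(-7265) = I*√7265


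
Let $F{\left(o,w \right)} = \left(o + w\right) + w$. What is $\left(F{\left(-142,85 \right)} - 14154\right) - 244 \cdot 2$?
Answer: $-14614$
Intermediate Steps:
$F{\left(o,w \right)} = o + 2 w$
$\left(F{\left(-142,85 \right)} - 14154\right) - 244 \cdot 2 = \left(\left(-142 + 2 \cdot 85\right) - 14154\right) - 244 \cdot 2 = \left(\left(-142 + 170\right) - 14154\right) - 488 = \left(28 - 14154\right) - 488 = -14126 - 488 = -14614$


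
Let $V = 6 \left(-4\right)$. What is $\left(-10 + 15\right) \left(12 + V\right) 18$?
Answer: $-1080$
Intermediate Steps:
$V = -24$
$\left(-10 + 15\right) \left(12 + V\right) 18 = \left(-10 + 15\right) \left(12 - 24\right) 18 = 5 \left(-12\right) 18 = \left(-60\right) 18 = -1080$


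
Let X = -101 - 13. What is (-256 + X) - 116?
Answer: -486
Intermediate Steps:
X = -114
(-256 + X) - 116 = (-256 - 114) - 116 = -370 - 116 = -486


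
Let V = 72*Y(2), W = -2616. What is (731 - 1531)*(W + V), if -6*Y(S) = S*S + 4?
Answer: 2169600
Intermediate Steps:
Y(S) = -⅔ - S²/6 (Y(S) = -(S*S + 4)/6 = -(S² + 4)/6 = -(4 + S²)/6 = -⅔ - S²/6)
V = -96 (V = 72*(-⅔ - ⅙*2²) = 72*(-⅔ - ⅙*4) = 72*(-⅔ - ⅔) = 72*(-4/3) = -96)
(731 - 1531)*(W + V) = (731 - 1531)*(-2616 - 96) = -800*(-2712) = 2169600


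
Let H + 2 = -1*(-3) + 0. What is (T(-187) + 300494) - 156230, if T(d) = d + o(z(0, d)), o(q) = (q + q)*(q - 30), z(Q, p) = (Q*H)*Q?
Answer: 144077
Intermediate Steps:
H = 1 (H = -2 + (-1*(-3) + 0) = -2 + (3 + 0) = -2 + 3 = 1)
z(Q, p) = Q² (z(Q, p) = (Q*1)*Q = Q*Q = Q²)
o(q) = 2*q*(-30 + q) (o(q) = (2*q)*(-30 + q) = 2*q*(-30 + q))
T(d) = d (T(d) = d + 2*0²*(-30 + 0²) = d + 2*0*(-30 + 0) = d + 2*0*(-30) = d + 0 = d)
(T(-187) + 300494) - 156230 = (-187 + 300494) - 156230 = 300307 - 156230 = 144077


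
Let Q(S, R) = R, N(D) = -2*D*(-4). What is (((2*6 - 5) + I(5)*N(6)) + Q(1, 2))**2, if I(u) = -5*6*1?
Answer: 2047761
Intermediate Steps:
N(D) = 8*D
I(u) = -30 (I(u) = -30*1 = -30)
(((2*6 - 5) + I(5)*N(6)) + Q(1, 2))**2 = (((2*6 - 5) - 240*6) + 2)**2 = (((12 - 5) - 30*48) + 2)**2 = ((7 - 1440) + 2)**2 = (-1433 + 2)**2 = (-1431)**2 = 2047761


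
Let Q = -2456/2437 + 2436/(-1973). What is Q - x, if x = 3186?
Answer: -15329710606/4808201 ≈ -3188.2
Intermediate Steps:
Q = -10782220/4808201 (Q = -2456*1/2437 + 2436*(-1/1973) = -2456/2437 - 2436/1973 = -10782220/4808201 ≈ -2.2425)
Q - x = -10782220/4808201 - 1*3186 = -10782220/4808201 - 3186 = -15329710606/4808201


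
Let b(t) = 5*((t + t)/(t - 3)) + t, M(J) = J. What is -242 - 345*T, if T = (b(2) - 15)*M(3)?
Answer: 33913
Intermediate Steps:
b(t) = t + 10*t/(-3 + t) (b(t) = 5*((2*t)/(-3 + t)) + t = 5*(2*t/(-3 + t)) + t = 10*t/(-3 + t) + t = t + 10*t/(-3 + t))
T = -99 (T = (2*(7 + 2)/(-3 + 2) - 15)*3 = (2*9/(-1) - 15)*3 = (2*(-1)*9 - 15)*3 = (-18 - 15)*3 = -33*3 = -99)
-242 - 345*T = -242 - 345*(-99) = -242 + 34155 = 33913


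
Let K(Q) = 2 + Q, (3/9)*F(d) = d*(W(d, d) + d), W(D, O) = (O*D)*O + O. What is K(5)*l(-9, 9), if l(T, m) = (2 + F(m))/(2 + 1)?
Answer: 141197/3 ≈ 47066.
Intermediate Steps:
W(D, O) = O + D*O² (W(D, O) = (D*O)*O + O = D*O² + O = O + D*O²)
F(d) = 3*d*(d + d*(1 + d²)) (F(d) = 3*(d*(d*(1 + d*d) + d)) = 3*(d*(d*(1 + d²) + d)) = 3*(d*(d + d*(1 + d²))) = 3*d*(d + d*(1 + d²)))
l(T, m) = ⅔ + m²*(2 + m²) (l(T, m) = (2 + 3*m²*(2 + m²))/(2 + 1) = (2 + 3*m²*(2 + m²))/3 = (2 + 3*m²*(2 + m²))*(⅓) = ⅔ + m²*(2 + m²))
K(5)*l(-9, 9) = (2 + 5)*(⅔ + 9⁴ + 2*9²) = 7*(⅔ + 6561 + 2*81) = 7*(⅔ + 6561 + 162) = 7*(20171/3) = 141197/3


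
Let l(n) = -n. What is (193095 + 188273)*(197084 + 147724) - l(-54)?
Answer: 131498737290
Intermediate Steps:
(193095 + 188273)*(197084 + 147724) - l(-54) = (193095 + 188273)*(197084 + 147724) - (-1)*(-54) = 381368*344808 - 1*54 = 131498737344 - 54 = 131498737290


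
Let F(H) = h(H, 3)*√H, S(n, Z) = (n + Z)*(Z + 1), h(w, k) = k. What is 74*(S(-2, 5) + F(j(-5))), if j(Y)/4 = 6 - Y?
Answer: 1332 + 444*√11 ≈ 2804.6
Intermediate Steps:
j(Y) = 24 - 4*Y (j(Y) = 4*(6 - Y) = 24 - 4*Y)
S(n, Z) = (1 + Z)*(Z + n) (S(n, Z) = (Z + n)*(1 + Z) = (1 + Z)*(Z + n))
F(H) = 3*√H
74*(S(-2, 5) + F(j(-5))) = 74*((5 - 2 + 5² + 5*(-2)) + 3*√(24 - 4*(-5))) = 74*((5 - 2 + 25 - 10) + 3*√(24 + 20)) = 74*(18 + 3*√44) = 74*(18 + 3*(2*√11)) = 74*(18 + 6*√11) = 1332 + 444*√11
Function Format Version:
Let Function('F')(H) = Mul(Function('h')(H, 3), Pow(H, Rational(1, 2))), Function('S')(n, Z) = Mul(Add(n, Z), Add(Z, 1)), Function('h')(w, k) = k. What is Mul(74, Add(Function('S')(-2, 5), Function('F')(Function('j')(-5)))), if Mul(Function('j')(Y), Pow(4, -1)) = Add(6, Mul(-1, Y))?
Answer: Add(1332, Mul(444, Pow(11, Rational(1, 2)))) ≈ 2804.6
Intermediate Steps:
Function('j')(Y) = Add(24, Mul(-4, Y)) (Function('j')(Y) = Mul(4, Add(6, Mul(-1, Y))) = Add(24, Mul(-4, Y)))
Function('S')(n, Z) = Mul(Add(1, Z), Add(Z, n)) (Function('S')(n, Z) = Mul(Add(Z, n), Add(1, Z)) = Mul(Add(1, Z), Add(Z, n)))
Function('F')(H) = Mul(3, Pow(H, Rational(1, 2)))
Mul(74, Add(Function('S')(-2, 5), Function('F')(Function('j')(-5)))) = Mul(74, Add(Add(5, -2, Pow(5, 2), Mul(5, -2)), Mul(3, Pow(Add(24, Mul(-4, -5)), Rational(1, 2))))) = Mul(74, Add(Add(5, -2, 25, -10), Mul(3, Pow(Add(24, 20), Rational(1, 2))))) = Mul(74, Add(18, Mul(3, Pow(44, Rational(1, 2))))) = Mul(74, Add(18, Mul(3, Mul(2, Pow(11, Rational(1, 2)))))) = Mul(74, Add(18, Mul(6, Pow(11, Rational(1, 2))))) = Add(1332, Mul(444, Pow(11, Rational(1, 2))))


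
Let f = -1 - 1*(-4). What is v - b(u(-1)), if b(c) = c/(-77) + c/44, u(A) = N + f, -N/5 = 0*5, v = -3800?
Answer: -1170409/308 ≈ -3800.0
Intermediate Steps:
f = 3 (f = -1 + 4 = 3)
N = 0 (N = -0*5 = -5*0 = 0)
u(A) = 3 (u(A) = 0 + 3 = 3)
b(c) = 3*c/308 (b(c) = c*(-1/77) + c*(1/44) = -c/77 + c/44 = 3*c/308)
v - b(u(-1)) = -3800 - 3*3/308 = -3800 - 1*9/308 = -3800 - 9/308 = -1170409/308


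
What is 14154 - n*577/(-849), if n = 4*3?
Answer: 4007890/283 ≈ 14162.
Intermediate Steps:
n = 12
14154 - n*577/(-849) = 14154 - 12*577/(-849) = 14154 - 12*577*(-1/849) = 14154 - 12*(-577)/849 = 14154 - 1*(-2308/283) = 14154 + 2308/283 = 4007890/283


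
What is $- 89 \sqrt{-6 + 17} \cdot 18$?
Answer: $- 1602 \sqrt{11} \approx -5313.2$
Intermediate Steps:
$- 89 \sqrt{-6 + 17} \cdot 18 = - 89 \sqrt{11} \cdot 18 = - 1602 \sqrt{11}$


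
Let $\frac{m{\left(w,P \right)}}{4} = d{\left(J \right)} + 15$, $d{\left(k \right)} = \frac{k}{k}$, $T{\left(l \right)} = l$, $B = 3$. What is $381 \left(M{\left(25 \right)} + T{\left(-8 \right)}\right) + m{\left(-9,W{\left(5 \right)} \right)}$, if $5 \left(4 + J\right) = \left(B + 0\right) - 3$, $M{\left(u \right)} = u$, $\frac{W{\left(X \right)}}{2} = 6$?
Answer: $6541$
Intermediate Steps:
$W{\left(X \right)} = 12$ ($W{\left(X \right)} = 2 \cdot 6 = 12$)
$J = -4$ ($J = -4 + \frac{\left(3 + 0\right) - 3}{5} = -4 + \frac{3 - 3}{5} = -4 + \frac{1}{5} \cdot 0 = -4 + 0 = -4$)
$d{\left(k \right)} = 1$
$m{\left(w,P \right)} = 64$ ($m{\left(w,P \right)} = 4 \left(1 + 15\right) = 4 \cdot 16 = 64$)
$381 \left(M{\left(25 \right)} + T{\left(-8 \right)}\right) + m{\left(-9,W{\left(5 \right)} \right)} = 381 \left(25 - 8\right) + 64 = 381 \cdot 17 + 64 = 6477 + 64 = 6541$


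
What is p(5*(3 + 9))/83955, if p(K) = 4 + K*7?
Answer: 424/83955 ≈ 0.0050503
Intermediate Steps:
p(K) = 4 + 7*K
p(5*(3 + 9))/83955 = (4 + 7*(5*(3 + 9)))/83955 = (4 + 7*(5*12))*(1/83955) = (4 + 7*60)*(1/83955) = (4 + 420)*(1/83955) = 424*(1/83955) = 424/83955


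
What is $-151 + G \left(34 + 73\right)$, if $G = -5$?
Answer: $-686$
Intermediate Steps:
$-151 + G \left(34 + 73\right) = -151 - 5 \left(34 + 73\right) = -151 - 535 = -686$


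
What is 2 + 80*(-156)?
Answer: -12478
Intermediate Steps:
2 + 80*(-156) = 2 - 12480 = -12478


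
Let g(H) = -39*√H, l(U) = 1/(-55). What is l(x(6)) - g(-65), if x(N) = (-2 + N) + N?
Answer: -1/55 + 39*I*√65 ≈ -0.018182 + 314.43*I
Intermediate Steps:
x(N) = -2 + 2*N
l(U) = -1/55
l(x(6)) - g(-65) = -1/55 - (-39)*√(-65) = -1/55 - (-39)*I*√65 = -1/55 + 39*I*√65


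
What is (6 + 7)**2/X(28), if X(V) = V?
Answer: 169/28 ≈ 6.0357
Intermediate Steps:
(6 + 7)**2/X(28) = (6 + 7)**2/28 = 13**2*(1/28) = 169*(1/28) = 169/28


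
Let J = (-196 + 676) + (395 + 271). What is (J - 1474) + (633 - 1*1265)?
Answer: -960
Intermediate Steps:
J = 1146 (J = 480 + 666 = 1146)
(J - 1474) + (633 - 1*1265) = (1146 - 1474) + (633 - 1*1265) = -328 + (633 - 1265) = -328 - 632 = -960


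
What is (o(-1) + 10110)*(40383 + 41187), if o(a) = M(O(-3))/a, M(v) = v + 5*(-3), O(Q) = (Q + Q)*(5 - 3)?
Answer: 826875090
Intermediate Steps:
O(Q) = 4*Q (O(Q) = (2*Q)*2 = 4*Q)
M(v) = -15 + v (M(v) = v - 15 = -15 + v)
o(a) = -27/a (o(a) = (-15 + 4*(-3))/a = (-15 - 12)/a = -27/a)
(o(-1) + 10110)*(40383 + 41187) = (-27/(-1) + 10110)*(40383 + 41187) = (-27*(-1) + 10110)*81570 = (27 + 10110)*81570 = 10137*81570 = 826875090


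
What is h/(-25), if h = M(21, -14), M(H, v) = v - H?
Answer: 7/5 ≈ 1.4000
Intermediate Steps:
h = -35 (h = -14 - 1*21 = -14 - 21 = -35)
h/(-25) = -35/(-25) = -35*(-1/25) = 7/5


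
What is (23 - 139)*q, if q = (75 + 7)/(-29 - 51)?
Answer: 1189/10 ≈ 118.90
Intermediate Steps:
q = -41/40 (q = 82/(-80) = 82*(-1/80) = -41/40 ≈ -1.0250)
(23 - 139)*q = (23 - 139)*(-41/40) = -116*(-41/40) = 1189/10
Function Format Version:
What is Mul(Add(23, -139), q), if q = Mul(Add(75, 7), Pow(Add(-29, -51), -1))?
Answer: Rational(1189, 10) ≈ 118.90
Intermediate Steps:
q = Rational(-41, 40) (q = Mul(82, Pow(-80, -1)) = Mul(82, Rational(-1, 80)) = Rational(-41, 40) ≈ -1.0250)
Mul(Add(23, -139), q) = Mul(Add(23, -139), Rational(-41, 40)) = Mul(-116, Rational(-41, 40)) = Rational(1189, 10)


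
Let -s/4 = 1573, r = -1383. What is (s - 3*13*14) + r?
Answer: -8221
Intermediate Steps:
s = -6292 (s = -4*1573 = -6292)
(s - 3*13*14) + r = (-6292 - 3*13*14) - 1383 = (-6292 - 39*14) - 1383 = (-6292 - 546) - 1383 = -6838 - 1383 = -8221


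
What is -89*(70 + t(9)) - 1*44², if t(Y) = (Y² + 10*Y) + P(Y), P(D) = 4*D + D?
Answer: -27390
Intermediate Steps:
P(D) = 5*D
t(Y) = Y² + 15*Y (t(Y) = (Y² + 10*Y) + 5*Y = Y² + 15*Y)
-89*(70 + t(9)) - 1*44² = -89*(70 + 9*(15 + 9)) - 1*44² = -89*(70 + 9*24) - 1*1936 = -89*(70 + 216) - 1936 = -89*286 - 1936 = -25454 - 1936 = -27390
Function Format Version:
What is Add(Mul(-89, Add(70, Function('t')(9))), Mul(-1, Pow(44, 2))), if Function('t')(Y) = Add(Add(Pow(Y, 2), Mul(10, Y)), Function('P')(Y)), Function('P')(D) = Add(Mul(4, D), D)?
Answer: -27390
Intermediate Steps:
Function('P')(D) = Mul(5, D)
Function('t')(Y) = Add(Pow(Y, 2), Mul(15, Y)) (Function('t')(Y) = Add(Add(Pow(Y, 2), Mul(10, Y)), Mul(5, Y)) = Add(Pow(Y, 2), Mul(15, Y)))
Add(Mul(-89, Add(70, Function('t')(9))), Mul(-1, Pow(44, 2))) = Add(Mul(-89, Add(70, Mul(9, Add(15, 9)))), Mul(-1, Pow(44, 2))) = Add(Mul(-89, Add(70, Mul(9, 24))), Mul(-1, 1936)) = Add(Mul(-89, Add(70, 216)), -1936) = Add(Mul(-89, 286), -1936) = Add(-25454, -1936) = -27390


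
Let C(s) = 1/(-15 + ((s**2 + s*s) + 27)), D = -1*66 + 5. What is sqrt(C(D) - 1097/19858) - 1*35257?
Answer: -35257 + 23*I*sqrt(142655751465)/37005383 ≈ -35257.0 + 0.23475*I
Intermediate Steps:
D = -61 (D = -66 + 5 = -61)
C(s) = 1/(12 + 2*s**2) (C(s) = 1/(-15 + ((s**2 + s**2) + 27)) = 1/(-15 + (2*s**2 + 27)) = 1/(-15 + (27 + 2*s**2)) = 1/(12 + 2*s**2))
sqrt(C(D) - 1097/19858) - 1*35257 = sqrt(1/(2*(6 + (-61)**2)) - 1097/19858) - 1*35257 = sqrt(1/(2*(6 + 3721)) - 1097*1/19858) - 35257 = sqrt((1/2)/3727 - 1097/19858) - 35257 = sqrt((1/2)*(1/3727) - 1097/19858) - 35257 = sqrt(1/7454 - 1097/19858) - 35257 = sqrt(-2039295/37005383) - 35257 = 23*I*sqrt(142655751465)/37005383 - 35257 = -35257 + 23*I*sqrt(142655751465)/37005383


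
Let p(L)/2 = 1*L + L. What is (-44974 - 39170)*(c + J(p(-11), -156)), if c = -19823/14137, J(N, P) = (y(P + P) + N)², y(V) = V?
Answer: -150756345925296/14137 ≈ -1.0664e+10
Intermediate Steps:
p(L) = 4*L (p(L) = 2*(1*L + L) = 2*(L + L) = 2*(2*L) = 4*L)
J(N, P) = (N + 2*P)² (J(N, P) = ((P + P) + N)² = (2*P + N)² = (N + 2*P)²)
c = -19823/14137 (c = -19823*1/14137 = -19823/14137 ≈ -1.4022)
(-44974 - 39170)*(c + J(p(-11), -156)) = (-44974 - 39170)*(-19823/14137 + (4*(-11) + 2*(-156))²) = -84144*(-19823/14137 + (-44 - 312)²) = -84144*(-19823/14137 + (-356)²) = -84144*(-19823/14137 + 126736) = -84144*1791647009/14137 = -150756345925296/14137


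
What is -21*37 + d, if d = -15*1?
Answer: -792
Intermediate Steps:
d = -15
-21*37 + d = -21*37 - 15 = -777 - 15 = -792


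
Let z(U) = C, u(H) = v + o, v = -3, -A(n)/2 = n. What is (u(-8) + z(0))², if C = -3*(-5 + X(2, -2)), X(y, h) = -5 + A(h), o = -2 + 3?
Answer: 256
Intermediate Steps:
o = 1
A(n) = -2*n
X(y, h) = -5 - 2*h
C = 18 (C = -3*(-5 + (-5 - 2*(-2))) = -3*(-5 + (-5 + 4)) = -3*(-5 - 1) = -3*(-6) = 18)
u(H) = -2 (u(H) = -3 + 1 = -2)
z(U) = 18
(u(-8) + z(0))² = (-2 + 18)² = 16² = 256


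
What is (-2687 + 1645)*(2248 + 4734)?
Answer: -7275244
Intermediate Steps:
(-2687 + 1645)*(2248 + 4734) = -1042*6982 = -7275244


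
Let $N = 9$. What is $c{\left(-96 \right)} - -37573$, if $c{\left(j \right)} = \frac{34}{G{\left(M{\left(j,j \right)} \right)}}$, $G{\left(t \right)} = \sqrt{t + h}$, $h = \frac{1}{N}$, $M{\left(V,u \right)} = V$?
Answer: $37573 - \frac{102 i \sqrt{863}}{863} \approx 37573.0 - 3.4721 i$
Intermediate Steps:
$h = \frac{1}{9} \approx 0.11111$
$G{\left(t \right)} = \sqrt{\frac{1}{9} + t}$ ($G{\left(t \right)} = \sqrt{t + \frac{1}{9}} = \sqrt{\frac{1}{9} + t}$)
$c{\left(j \right)} = \frac{102}{\sqrt{1 + 9 j}}$ ($c{\left(j \right)} = \frac{34}{\frac{1}{3} \sqrt{1 + 9 j}} = 34 \frac{3}{\sqrt{1 + 9 j}} = \frac{102}{\sqrt{1 + 9 j}}$)
$c{\left(-96 \right)} - -37573 = \frac{102}{\sqrt{1 + 9 \left(-96\right)}} - -37573 = \frac{102}{\sqrt{1 - 864}} + 37573 = \frac{102}{i \sqrt{863}} + 37573 = 102 \left(- \frac{i \sqrt{863}}{863}\right) + 37573 = - \frac{102 i \sqrt{863}}{863} + 37573 = 37573 - \frac{102 i \sqrt{863}}{863}$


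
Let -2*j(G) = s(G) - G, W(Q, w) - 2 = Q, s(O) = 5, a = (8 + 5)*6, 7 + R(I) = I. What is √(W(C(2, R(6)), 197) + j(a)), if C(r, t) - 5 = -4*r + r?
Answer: 5*√6/2 ≈ 6.1237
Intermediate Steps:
R(I) = -7 + I
a = 78 (a = 13*6 = 78)
C(r, t) = 5 - 3*r (C(r, t) = 5 + (-4*r + r) = 5 - 3*r)
W(Q, w) = 2 + Q
j(G) = -5/2 + G/2 (j(G) = -(5 - G)/2 = -5/2 + G/2)
√(W(C(2, R(6)), 197) + j(a)) = √((2 + (5 - 3*2)) + (-5/2 + (½)*78)) = √((2 + (5 - 6)) + (-5/2 + 39)) = √((2 - 1) + 73/2) = √(1 + 73/2) = √(75/2) = 5*√6/2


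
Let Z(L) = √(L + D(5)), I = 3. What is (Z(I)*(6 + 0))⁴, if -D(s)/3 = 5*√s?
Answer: 1469664 - 116640*√5 ≈ 1.2088e+6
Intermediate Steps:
D(s) = -15*√s
Z(L) = √(L - 15*√5)
(Z(I)*(6 + 0))⁴ = (√(3 - 15*√5)*(6 + 0))⁴ = (√(3 - 15*√5)*6)⁴ = (6*√(3 - 15*√5))⁴ = 1296*(3 - 15*√5)²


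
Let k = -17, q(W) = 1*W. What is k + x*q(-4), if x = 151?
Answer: -621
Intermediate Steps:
q(W) = W
k + x*q(-4) = -17 + 151*(-4) = -17 - 604 = -621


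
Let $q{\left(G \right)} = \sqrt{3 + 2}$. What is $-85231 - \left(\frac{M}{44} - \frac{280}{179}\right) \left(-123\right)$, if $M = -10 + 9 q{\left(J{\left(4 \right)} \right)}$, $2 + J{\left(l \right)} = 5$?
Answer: $- \frac{336507443}{3938} + \frac{1107 \sqrt{5}}{44} \approx -85395.0$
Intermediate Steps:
$J{\left(l \right)} = 3$ ($J{\left(l \right)} = -2 + 5 = 3$)
$q{\left(G \right)} = \sqrt{5}$
$M = -10 + 9 \sqrt{5} \approx 10.125$
$-85231 - \left(\frac{M}{44} - \frac{280}{179}\right) \left(-123\right) = -85231 - \left(\frac{-10 + 9 \sqrt{5}}{44} - \frac{280}{179}\right) \left(-123\right) = -85231 - \left(\left(-10 + 9 \sqrt{5}\right) \frac{1}{44} - \frac{280}{179}\right) \left(-123\right) = -85231 - \left(\left(- \frac{5}{22} + \frac{9 \sqrt{5}}{44}\right) - \frac{280}{179}\right) \left(-123\right) = -85231 - \left(- \frac{7055}{3938} + \frac{9 \sqrt{5}}{44}\right) \left(-123\right) = -85231 - \left(\frac{867765}{3938} - \frac{1107 \sqrt{5}}{44}\right) = - \frac{336507443}{3938} + \frac{1107 \sqrt{5}}{44}$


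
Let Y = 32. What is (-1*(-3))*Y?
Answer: 96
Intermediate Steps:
(-1*(-3))*Y = -1*(-3)*32 = 3*32 = 96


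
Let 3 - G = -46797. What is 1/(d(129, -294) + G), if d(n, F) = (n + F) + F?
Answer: 1/46341 ≈ 2.1579e-5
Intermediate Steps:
G = 46800 (G = 3 - 1*(-46797) = 3 + 46797 = 46800)
d(n, F) = n + 2*F (d(n, F) = (F + n) + F = n + 2*F)
1/(d(129, -294) + G) = 1/((129 + 2*(-294)) + 46800) = 1/((129 - 588) + 46800) = 1/(-459 + 46800) = 1/46341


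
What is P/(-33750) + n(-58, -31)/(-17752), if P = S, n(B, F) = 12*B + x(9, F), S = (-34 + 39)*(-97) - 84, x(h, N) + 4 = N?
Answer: 17386069/299565000 ≈ 0.058038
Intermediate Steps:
x(h, N) = -4 + N
S = -569 (S = 5*(-97) - 84 = -485 - 84 = -569)
n(B, F) = -4 + F + 12*B (n(B, F) = 12*B + (-4 + F) = -4 + F + 12*B)
P = -569
P/(-33750) + n(-58, -31)/(-17752) = -569/(-33750) + (-4 - 31 + 12*(-58))/(-17752) = -569*(-1/33750) + (-4 - 31 - 696)*(-1/17752) = 569/33750 - 731*(-1/17752) = 569/33750 + 731/17752 = 17386069/299565000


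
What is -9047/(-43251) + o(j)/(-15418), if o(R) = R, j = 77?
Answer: 10473563/51295686 ≈ 0.20418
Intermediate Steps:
-9047/(-43251) + o(j)/(-15418) = -9047/(-43251) + 77/(-15418) = -9047*(-1/43251) + 77*(-1/15418) = 9047/43251 - 77/15418 = 10473563/51295686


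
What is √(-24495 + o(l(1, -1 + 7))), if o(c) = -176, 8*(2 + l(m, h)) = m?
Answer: I*√24671 ≈ 157.07*I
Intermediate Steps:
l(m, h) = -2 + m/8
√(-24495 + o(l(1, -1 + 7))) = √(-24495 - 176) = √(-24671) = I*√24671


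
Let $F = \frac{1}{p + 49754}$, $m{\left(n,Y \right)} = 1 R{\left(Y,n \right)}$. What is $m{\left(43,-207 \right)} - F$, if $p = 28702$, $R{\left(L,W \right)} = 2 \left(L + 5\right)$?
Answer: $- \frac{31696225}{78456} \approx -404.0$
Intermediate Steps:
$R{\left(L,W \right)} = 10 + 2 L$ ($R{\left(L,W \right)} = 2 \left(5 + L\right) = 10 + 2 L$)
$m{\left(n,Y \right)} = 10 + 2 Y$ ($m{\left(n,Y \right)} = 1 \left(10 + 2 Y\right) = 10 + 2 Y$)
$F = \frac{1}{78456}$ ($F = \frac{1}{28702 + 49754} = \frac{1}{78456} \approx 1.2746 \cdot 10^{-5}$)
$m{\left(43,-207 \right)} - F = \left(10 + 2 \left(-207\right)\right) - \frac{1}{78456} = \left(10 - 414\right) - \frac{1}{78456} = -404 - \frac{1}{78456} = - \frac{31696225}{78456}$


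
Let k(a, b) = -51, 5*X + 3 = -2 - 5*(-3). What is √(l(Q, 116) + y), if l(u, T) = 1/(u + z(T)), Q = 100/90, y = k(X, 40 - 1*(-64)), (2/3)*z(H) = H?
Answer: I*√31664598/788 ≈ 7.141*I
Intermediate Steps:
z(H) = 3*H/2
X = 2 (X = -⅗ + (-2 - 5*(-3))/5 = -⅗ + (-2 + 15)/5 = -⅗ + (⅕)*13 = -⅗ + 13/5 = 2)
y = -51
Q = 10/9 (Q = 100*(1/90) = 10/9 ≈ 1.1111)
l(u, T) = 1/(u + 3*T/2)
√(l(Q, 116) + y) = √(2/(2*(10/9) + 3*116) - 51) = √(2/(20/9 + 348) - 51) = √(2/(3152/9) - 51) = √(2*(9/3152) - 51) = √(9/1576 - 51) = √(-80367/1576) = I*√31664598/788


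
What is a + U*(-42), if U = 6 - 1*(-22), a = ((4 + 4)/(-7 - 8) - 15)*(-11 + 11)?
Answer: -1176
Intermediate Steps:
a = 0 (a = (8/(-15) - 15)*0 = (8*(-1/15) - 15)*0 = (-8/15 - 15)*0 = -233/15*0 = 0)
U = 28 (U = 6 + 22 = 28)
a + U*(-42) = 0 + 28*(-42) = 0 - 1176 = -1176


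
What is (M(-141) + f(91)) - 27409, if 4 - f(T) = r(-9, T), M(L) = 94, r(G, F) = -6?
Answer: -27305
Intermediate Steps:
f(T) = 10 (f(T) = 4 - 1*(-6) = 4 + 6 = 10)
(M(-141) + f(91)) - 27409 = (94 + 10) - 27409 = 104 - 27409 = -27305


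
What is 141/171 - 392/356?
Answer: -1403/5073 ≈ -0.27656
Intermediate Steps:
141/171 - 392/356 = 141*(1/171) - 392*1/356 = 47/57 - 98/89 = -1403/5073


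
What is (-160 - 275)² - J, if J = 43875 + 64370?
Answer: 80980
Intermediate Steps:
J = 108245
(-160 - 275)² - J = (-160 - 275)² - 1*108245 = (-435)² - 108245 = 189225 - 108245 = 80980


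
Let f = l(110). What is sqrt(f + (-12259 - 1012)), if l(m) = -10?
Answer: I*sqrt(13281) ≈ 115.24*I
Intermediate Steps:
f = -10
sqrt(f + (-12259 - 1012)) = sqrt(-10 + (-12259 - 1012)) = sqrt(-10 - 13271) = sqrt(-13281) = I*sqrt(13281)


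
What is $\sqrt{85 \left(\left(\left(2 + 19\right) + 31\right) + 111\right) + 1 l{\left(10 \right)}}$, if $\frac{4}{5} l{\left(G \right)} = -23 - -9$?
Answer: $\frac{15 \sqrt{246}}{2} \approx 117.63$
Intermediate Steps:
$l{\left(G \right)} = - \frac{35}{2}$ ($l{\left(G \right)} = \frac{5 \left(-23 - -9\right)}{4} = \frac{5 \left(-23 + 9\right)}{4} = \frac{5}{4} \left(-14\right) = - \frac{35}{2}$)
$\sqrt{85 \left(\left(\left(2 + 19\right) + 31\right) + 111\right) + 1 l{\left(10 \right)}} = \sqrt{85 \left(\left(\left(2 + 19\right) + 31\right) + 111\right) + 1 \left(- \frac{35}{2}\right)} = \sqrt{85 \left(\left(21 + 31\right) + 111\right) - \frac{35}{2}} = \sqrt{85 \left(52 + 111\right) - \frac{35}{2}} = \sqrt{85 \cdot 163 - \frac{35}{2}} = \sqrt{13855 - \frac{35}{2}} = \sqrt{\frac{27675}{2}} = \frac{15 \sqrt{246}}{2}$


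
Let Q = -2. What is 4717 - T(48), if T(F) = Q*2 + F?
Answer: 4673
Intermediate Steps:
T(F) = -4 + F (T(F) = -2*2 + F = -4 + F)
4717 - T(48) = 4717 - (-4 + 48) = 4717 - 1*44 = 4717 - 44 = 4673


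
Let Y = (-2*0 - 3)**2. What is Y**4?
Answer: 6561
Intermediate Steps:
Y = 9 (Y = (0 - 3)**2 = (-3)**2 = 9)
Y**4 = 9**4 = 6561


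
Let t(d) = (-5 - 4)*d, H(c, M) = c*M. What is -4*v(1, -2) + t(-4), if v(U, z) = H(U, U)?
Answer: 32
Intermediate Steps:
H(c, M) = M*c
v(U, z) = U**2 (v(U, z) = U*U = U**2)
t(d) = -9*d
-4*v(1, -2) + t(-4) = -4*1**2 - 9*(-4) = -4*1 + 36 = -4 + 36 = 32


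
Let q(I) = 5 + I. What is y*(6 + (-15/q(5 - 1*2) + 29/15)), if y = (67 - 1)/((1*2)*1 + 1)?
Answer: 7997/60 ≈ 133.28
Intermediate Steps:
y = 22 (y = 66/(2*1 + 1) = 66/(2 + 1) = 66/3 = 66*(⅓) = 22)
y*(6 + (-15/q(5 - 1*2) + 29/15)) = 22*(6 + (-15/(5 + (5 - 1*2)) + 29/15)) = 22*(6 + (-15/(5 + (5 - 2)) + 29*(1/15))) = 22*(6 + (-15/(5 + 3) + 29/15)) = 22*(6 + (-15/8 + 29/15)) = 22*(6 + 7/120) = 22*(727/120) = 7997/60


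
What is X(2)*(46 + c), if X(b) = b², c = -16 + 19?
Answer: 196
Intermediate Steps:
c = 3
X(2)*(46 + c) = 2²*(46 + 3) = 4*49 = 196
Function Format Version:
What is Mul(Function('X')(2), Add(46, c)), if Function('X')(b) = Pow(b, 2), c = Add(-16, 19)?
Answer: 196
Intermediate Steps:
c = 3
Mul(Function('X')(2), Add(46, c)) = Mul(Pow(2, 2), Add(46, 3)) = Mul(4, 49) = 196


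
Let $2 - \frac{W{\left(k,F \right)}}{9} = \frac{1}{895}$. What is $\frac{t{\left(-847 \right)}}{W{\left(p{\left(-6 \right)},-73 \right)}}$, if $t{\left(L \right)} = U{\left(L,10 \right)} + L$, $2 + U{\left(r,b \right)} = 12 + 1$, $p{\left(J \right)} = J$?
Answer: $- \frac{748220}{16101} \approx -46.47$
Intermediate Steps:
$U{\left(r,b \right)} = 11$ ($U{\left(r,b \right)} = -2 + \left(12 + 1\right) = -2 + 13 = 11$)
$W{\left(k,F \right)} = \frac{16101}{895}$ ($W{\left(k,F \right)} = 18 - \frac{9}{895} = \frac{16101}{895}$)
$t{\left(L \right)} = 11 + L$
$\frac{t{\left(-847 \right)}}{W{\left(p{\left(-6 \right)},-73 \right)}} = \frac{11 - 847}{\frac{16101}{895}} = \left(-836\right) \frac{895}{16101} = - \frac{748220}{16101}$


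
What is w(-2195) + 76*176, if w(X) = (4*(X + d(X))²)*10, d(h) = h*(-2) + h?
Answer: 13376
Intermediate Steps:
d(h) = -h (d(h) = -2*h + h = -h)
w(X) = 0 (w(X) = (4*(X - X)²)*10 = (4*0²)*10 = (4*0)*10 = 0*10 = 0)
w(-2195) + 76*176 = 0 + 76*176 = 0 + 13376 = 13376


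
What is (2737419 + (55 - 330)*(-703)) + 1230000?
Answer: 4160744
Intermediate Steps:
(2737419 + (55 - 330)*(-703)) + 1230000 = (2737419 - 275*(-703)) + 1230000 = (2737419 + 193325) + 1230000 = 2930744 + 1230000 = 4160744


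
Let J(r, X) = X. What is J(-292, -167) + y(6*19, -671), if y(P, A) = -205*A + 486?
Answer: 137874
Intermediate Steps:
y(P, A) = 486 - 205*A
J(-292, -167) + y(6*19, -671) = -167 + (486 - 205*(-671)) = -167 + (486 + 137555) = -167 + 138041 = 137874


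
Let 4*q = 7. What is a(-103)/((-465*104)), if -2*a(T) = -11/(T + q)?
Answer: 11/9792900 ≈ 1.1233e-6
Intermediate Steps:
q = 7/4 (q = (1/4)*7 = 7/4 ≈ 1.7500)
a(T) = 11/(2*(7/4 + T)) (a(T) = -(-11)/(2*(T + 7/4)) = -(-11)/(2*(7/4 + T)) = 11/(2*(7/4 + T)))
a(-103)/((-465*104)) = (22/(7 + 4*(-103)))/((-465*104)) = (22/(7 - 412))/(-48360) = (22/(-405))*(-1/48360) = (22*(-1/405))*(-1/48360) = -22/405*(-1/48360) = 11/9792900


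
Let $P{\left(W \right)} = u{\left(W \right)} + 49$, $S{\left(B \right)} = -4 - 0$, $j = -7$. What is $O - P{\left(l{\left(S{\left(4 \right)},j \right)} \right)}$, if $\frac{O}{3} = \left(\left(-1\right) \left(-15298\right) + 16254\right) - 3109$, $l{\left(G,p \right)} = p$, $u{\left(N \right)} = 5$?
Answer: $85275$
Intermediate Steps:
$S{\left(B \right)} = -4$ ($S{\left(B \right)} = -4 + 0 = -4$)
$P{\left(W \right)} = 54$ ($P{\left(W \right)} = 5 + 49 = 54$)
$O = 85329$ ($O = 3 \left(\left(\left(-1\right) \left(-15298\right) + 16254\right) - 3109\right) = 3 \left(\left(15298 + 16254\right) - 3109\right) = 3 \left(31552 - 3109\right) = 3 \cdot 28443 = 85329$)
$O - P{\left(l{\left(S{\left(4 \right)},j \right)} \right)} = 85329 - 54 = 85275$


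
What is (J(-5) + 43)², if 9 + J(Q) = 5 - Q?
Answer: 1936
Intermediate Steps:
J(Q) = -4 - Q (J(Q) = -9 + (5 - Q) = -4 - Q)
(J(-5) + 43)² = ((-4 - 1*(-5)) + 43)² = ((-4 + 5) + 43)² = (1 + 43)² = 44² = 1936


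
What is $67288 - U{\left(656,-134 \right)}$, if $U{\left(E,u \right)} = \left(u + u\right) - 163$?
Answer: $67719$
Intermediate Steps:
$U{\left(E,u \right)} = -163 + 2 u$ ($U{\left(E,u \right)} = 2 u - 163 = -163 + 2 u$)
$67288 - U{\left(656,-134 \right)} = 67288 - \left(-163 + 2 \left(-134\right)\right) = 67288 - \left(-163 - 268\right) = 67288 - -431 = 67288 + 431 = 67719$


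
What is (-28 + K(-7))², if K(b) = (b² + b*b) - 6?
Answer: 4096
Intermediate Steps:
K(b) = -6 + 2*b² (K(b) = (b² + b²) - 6 = 2*b² - 6 = -6 + 2*b²)
(-28 + K(-7))² = (-28 + (-6 + 2*(-7)²))² = (-28 + (-6 + 2*49))² = (-28 + (-6 + 98))² = (-28 + 92)² = 64² = 4096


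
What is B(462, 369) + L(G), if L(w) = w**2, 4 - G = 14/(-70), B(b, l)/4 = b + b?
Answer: 92841/25 ≈ 3713.6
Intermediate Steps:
B(b, l) = 8*b (B(b, l) = 4*(b + b) = 4*(2*b) = 8*b)
G = 21/5 (G = 4 - 14/(-70) = 4 - 14*(-1)/70 = 4 - 1*(-1/5) = 4 + 1/5 = 21/5 ≈ 4.2000)
B(462, 369) + L(G) = 8*462 + (21/5)**2 = 3696 + 441/25 = 92841/25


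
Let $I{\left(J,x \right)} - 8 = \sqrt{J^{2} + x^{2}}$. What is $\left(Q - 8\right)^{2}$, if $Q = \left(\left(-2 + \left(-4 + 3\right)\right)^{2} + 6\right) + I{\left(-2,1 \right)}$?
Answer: $\left(15 + \sqrt{5}\right)^{2} \approx 297.08$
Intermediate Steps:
$I{\left(J,x \right)} = 8 + \sqrt{J^{2} + x^{2}}$
$Q = 23 + \sqrt{5}$ ($Q = \left(\left(-2 + \left(-4 + 3\right)\right)^{2} + 6\right) + \left(8 + \sqrt{\left(-2\right)^{2} + 1^{2}}\right) = \left(\left(-2 - 1\right)^{2} + 6\right) + \left(8 + \sqrt{4 + 1}\right) = \left(\left(-3\right)^{2} + 6\right) + \left(8 + \sqrt{5}\right) = \left(9 + 6\right) + \left(8 + \sqrt{5}\right) = 15 + \left(8 + \sqrt{5}\right) = 23 + \sqrt{5} \approx 25.236$)
$\left(Q - 8\right)^{2} = \left(\left(23 + \sqrt{5}\right) - 8\right)^{2} = \left(15 + \sqrt{5}\right)^{2}$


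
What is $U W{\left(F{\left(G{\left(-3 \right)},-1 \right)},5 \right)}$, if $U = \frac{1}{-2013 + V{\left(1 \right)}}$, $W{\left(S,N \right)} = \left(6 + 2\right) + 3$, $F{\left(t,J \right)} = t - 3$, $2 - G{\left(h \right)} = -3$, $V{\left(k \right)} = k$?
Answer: $- \frac{11}{2012} \approx -0.0054672$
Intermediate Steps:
$G{\left(h \right)} = 5$ ($G{\left(h \right)} = 2 - -3 = 2 + 3 = 5$)
$F{\left(t,J \right)} = -3 + t$
$W{\left(S,N \right)} = 11$ ($W{\left(S,N \right)} = 8 + 3 = 11$)
$U = - \frac{1}{2012}$ ($U = \frac{1}{-2013 + 1} = \frac{1}{-2012} = - \frac{1}{2012} \approx -0.00049702$)
$U W{\left(F{\left(G{\left(-3 \right)},-1 \right)},5 \right)} = \left(- \frac{1}{2012}\right) 11 = - \frac{11}{2012}$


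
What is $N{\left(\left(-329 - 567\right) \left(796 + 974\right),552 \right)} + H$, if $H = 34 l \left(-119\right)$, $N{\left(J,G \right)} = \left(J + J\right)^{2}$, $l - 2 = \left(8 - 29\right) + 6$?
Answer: $10060569038198$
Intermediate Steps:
$l = -13$ ($l = 2 + \left(\left(8 - 29\right) + 6\right) = 2 + \left(-21 + 6\right) = 2 - 15 = -13$)
$N{\left(J,G \right)} = 4 J^{2}$ ($N{\left(J,G \right)} = \left(2 J\right)^{2} = 4 J^{2}$)
$H = 52598$ ($H = 34 \left(-13\right) \left(-119\right) = \left(-442\right) \left(-119\right) = 52598$)
$N{\left(\left(-329 - 567\right) \left(796 + 974\right),552 \right)} + H = 4 \left(\left(-329 - 567\right) \left(796 + 974\right)\right)^{2} + 52598 = 4 \left(\left(-896\right) 1770\right)^{2} + 52598 = 4 \left(-1585920\right)^{2} + 52598 = 4 \cdot 2515142246400 + 52598 = 10060568985600 + 52598 = 10060569038198$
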